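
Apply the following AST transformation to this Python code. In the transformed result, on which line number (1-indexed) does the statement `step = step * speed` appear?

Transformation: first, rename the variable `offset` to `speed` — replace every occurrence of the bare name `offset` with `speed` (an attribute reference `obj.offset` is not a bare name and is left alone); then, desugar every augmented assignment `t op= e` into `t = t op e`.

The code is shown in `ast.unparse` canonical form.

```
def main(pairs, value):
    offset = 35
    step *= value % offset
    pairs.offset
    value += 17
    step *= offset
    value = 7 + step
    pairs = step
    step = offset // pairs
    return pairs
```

6

Transformed code:
def main(pairs, value):
    speed = 35
    step = step * (value % speed)
    pairs.offset
    value = value + 17
    step = step * speed
    value = 7 + step
    pairs = step
    step = speed // pairs
    return pairs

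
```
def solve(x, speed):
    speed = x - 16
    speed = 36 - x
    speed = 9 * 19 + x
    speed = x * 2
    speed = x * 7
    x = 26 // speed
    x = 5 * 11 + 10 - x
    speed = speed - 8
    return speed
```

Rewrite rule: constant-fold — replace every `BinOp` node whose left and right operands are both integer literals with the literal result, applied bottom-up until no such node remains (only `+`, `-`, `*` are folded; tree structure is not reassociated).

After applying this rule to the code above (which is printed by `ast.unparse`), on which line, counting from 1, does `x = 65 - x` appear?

Transformed code:
def solve(x, speed):
    speed = x - 16
    speed = 36 - x
    speed = 171 + x
    speed = x * 2
    speed = x * 7
    x = 26 // speed
    x = 65 - x
    speed = speed - 8
    return speed

8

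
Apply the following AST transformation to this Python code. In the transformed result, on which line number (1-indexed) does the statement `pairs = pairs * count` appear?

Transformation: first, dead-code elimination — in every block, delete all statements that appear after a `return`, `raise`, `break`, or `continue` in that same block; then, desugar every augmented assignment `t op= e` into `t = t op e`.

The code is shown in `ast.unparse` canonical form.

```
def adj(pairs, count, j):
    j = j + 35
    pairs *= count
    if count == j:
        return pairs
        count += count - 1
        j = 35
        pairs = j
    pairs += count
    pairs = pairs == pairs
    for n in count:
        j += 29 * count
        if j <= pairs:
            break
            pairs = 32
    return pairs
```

Transformed code:
def adj(pairs, count, j):
    j = j + 35
    pairs = pairs * count
    if count == j:
        return pairs
    pairs = pairs + count
    pairs = pairs == pairs
    for n in count:
        j = j + 29 * count
        if j <= pairs:
            break
    return pairs

3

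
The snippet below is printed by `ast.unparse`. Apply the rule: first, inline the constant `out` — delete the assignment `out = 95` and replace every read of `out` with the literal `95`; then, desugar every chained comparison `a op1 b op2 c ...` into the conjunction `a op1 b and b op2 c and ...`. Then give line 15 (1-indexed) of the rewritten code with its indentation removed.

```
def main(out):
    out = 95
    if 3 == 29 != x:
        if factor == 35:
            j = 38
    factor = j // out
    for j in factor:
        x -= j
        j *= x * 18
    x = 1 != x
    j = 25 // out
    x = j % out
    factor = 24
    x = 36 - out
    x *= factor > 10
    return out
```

Transformed code:
def main(out):
    if 3 == 29 and 29 != x:
        if factor == 35:
            j = 38
    factor = j // 95
    for j in factor:
        x -= j
        j *= x * 18
    x = 1 != x
    j = 25 // 95
    x = j % 95
    factor = 24
    x = 36 - 95
    x *= factor > 10
    return 95

return 95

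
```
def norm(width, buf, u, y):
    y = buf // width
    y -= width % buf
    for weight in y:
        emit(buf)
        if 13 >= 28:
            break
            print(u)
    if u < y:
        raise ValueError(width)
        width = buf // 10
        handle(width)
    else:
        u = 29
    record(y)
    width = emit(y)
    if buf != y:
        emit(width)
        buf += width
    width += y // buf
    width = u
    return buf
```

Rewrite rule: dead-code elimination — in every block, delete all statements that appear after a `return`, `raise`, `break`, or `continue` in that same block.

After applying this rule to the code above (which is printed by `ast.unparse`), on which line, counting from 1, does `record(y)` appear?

Transformed code:
def norm(width, buf, u, y):
    y = buf // width
    y -= width % buf
    for weight in y:
        emit(buf)
        if 13 >= 28:
            break
    if u < y:
        raise ValueError(width)
    else:
        u = 29
    record(y)
    width = emit(y)
    if buf != y:
        emit(width)
        buf += width
    width += y // buf
    width = u
    return buf

12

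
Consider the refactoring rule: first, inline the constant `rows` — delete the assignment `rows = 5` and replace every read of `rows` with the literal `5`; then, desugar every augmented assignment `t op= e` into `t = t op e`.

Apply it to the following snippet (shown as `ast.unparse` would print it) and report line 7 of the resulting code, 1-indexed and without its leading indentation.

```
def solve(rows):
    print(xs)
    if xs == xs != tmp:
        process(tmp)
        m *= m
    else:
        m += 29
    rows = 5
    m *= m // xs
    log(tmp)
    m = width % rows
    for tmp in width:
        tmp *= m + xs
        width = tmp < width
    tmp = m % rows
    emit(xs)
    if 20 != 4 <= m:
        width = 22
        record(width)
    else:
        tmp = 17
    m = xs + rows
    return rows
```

m = m + 29

Transformed code:
def solve(rows):
    print(xs)
    if xs == xs != tmp:
        process(tmp)
        m = m * m
    else:
        m = m + 29
    m = m * (m // xs)
    log(tmp)
    m = width % 5
    for tmp in width:
        tmp = tmp * (m + xs)
        width = tmp < width
    tmp = m % 5
    emit(xs)
    if 20 != 4 <= m:
        width = 22
        record(width)
    else:
        tmp = 17
    m = xs + 5
    return 5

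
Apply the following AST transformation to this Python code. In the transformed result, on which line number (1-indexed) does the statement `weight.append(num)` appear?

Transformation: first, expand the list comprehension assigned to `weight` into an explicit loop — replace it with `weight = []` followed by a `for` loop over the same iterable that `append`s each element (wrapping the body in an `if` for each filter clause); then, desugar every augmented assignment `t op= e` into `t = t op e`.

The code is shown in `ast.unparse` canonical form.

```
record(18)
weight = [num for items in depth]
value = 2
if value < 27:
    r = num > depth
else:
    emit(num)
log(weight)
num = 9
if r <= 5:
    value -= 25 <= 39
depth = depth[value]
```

4

Transformed code:
record(18)
weight = []
for items in depth:
    weight.append(num)
value = 2
if value < 27:
    r = num > depth
else:
    emit(num)
log(weight)
num = 9
if r <= 5:
    value = value - (25 <= 39)
depth = depth[value]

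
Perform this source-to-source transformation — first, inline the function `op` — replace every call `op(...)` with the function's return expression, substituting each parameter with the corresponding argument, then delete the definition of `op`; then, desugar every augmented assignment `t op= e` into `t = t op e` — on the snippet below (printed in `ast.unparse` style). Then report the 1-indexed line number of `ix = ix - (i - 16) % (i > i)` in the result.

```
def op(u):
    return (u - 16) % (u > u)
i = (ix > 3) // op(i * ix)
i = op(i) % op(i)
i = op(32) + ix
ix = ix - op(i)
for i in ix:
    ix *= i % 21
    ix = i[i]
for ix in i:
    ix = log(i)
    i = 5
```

Transformed code:
i = (ix > 3) // ((i * ix - 16) % (i * ix > i * ix))
i = (i - 16) % (i > i) % ((i - 16) % (i > i))
i = (32 - 16) % (32 > 32) + ix
ix = ix - (i - 16) % (i > i)
for i in ix:
    ix = ix * (i % 21)
    ix = i[i]
for ix in i:
    ix = log(i)
    i = 5

4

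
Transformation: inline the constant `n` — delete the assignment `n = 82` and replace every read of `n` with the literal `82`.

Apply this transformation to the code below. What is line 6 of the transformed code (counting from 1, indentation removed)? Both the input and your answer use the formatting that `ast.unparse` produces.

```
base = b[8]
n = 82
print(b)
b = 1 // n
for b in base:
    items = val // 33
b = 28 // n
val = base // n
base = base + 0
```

Transformed code:
base = b[8]
print(b)
b = 1 // 82
for b in base:
    items = val // 33
b = 28 // 82
val = base // 82
base = base + 0

b = 28 // 82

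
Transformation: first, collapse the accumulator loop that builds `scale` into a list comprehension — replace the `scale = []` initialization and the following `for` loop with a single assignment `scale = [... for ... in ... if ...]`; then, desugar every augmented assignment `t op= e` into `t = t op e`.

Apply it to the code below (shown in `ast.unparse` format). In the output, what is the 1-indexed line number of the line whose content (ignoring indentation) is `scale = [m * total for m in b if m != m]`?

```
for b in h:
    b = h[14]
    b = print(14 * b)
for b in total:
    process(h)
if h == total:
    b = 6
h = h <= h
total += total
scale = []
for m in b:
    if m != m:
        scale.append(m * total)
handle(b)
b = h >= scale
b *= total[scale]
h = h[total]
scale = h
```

Transformed code:
for b in h:
    b = h[14]
    b = print(14 * b)
for b in total:
    process(h)
if h == total:
    b = 6
h = h <= h
total = total + total
scale = [m * total for m in b if m != m]
handle(b)
b = h >= scale
b = b * total[scale]
h = h[total]
scale = h

10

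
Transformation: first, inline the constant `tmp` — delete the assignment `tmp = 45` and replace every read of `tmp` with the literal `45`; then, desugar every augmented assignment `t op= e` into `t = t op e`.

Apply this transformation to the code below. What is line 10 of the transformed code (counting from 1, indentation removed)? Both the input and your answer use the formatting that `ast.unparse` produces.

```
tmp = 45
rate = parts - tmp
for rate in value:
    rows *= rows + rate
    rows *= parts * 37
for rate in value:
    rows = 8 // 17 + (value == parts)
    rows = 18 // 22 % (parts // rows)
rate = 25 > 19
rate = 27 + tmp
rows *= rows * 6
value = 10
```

Transformed code:
rate = parts - 45
for rate in value:
    rows = rows * (rows + rate)
    rows = rows * (parts * 37)
for rate in value:
    rows = 8 // 17 + (value == parts)
    rows = 18 // 22 % (parts // rows)
rate = 25 > 19
rate = 27 + 45
rows = rows * (rows * 6)
value = 10

rows = rows * (rows * 6)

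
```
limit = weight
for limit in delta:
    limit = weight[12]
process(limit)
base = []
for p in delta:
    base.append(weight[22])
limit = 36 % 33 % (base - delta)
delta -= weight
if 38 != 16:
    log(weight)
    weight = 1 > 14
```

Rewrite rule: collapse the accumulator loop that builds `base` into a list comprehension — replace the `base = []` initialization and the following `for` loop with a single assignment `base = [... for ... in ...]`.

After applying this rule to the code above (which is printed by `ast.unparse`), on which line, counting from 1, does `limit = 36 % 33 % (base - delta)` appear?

Transformed code:
limit = weight
for limit in delta:
    limit = weight[12]
process(limit)
base = [weight[22] for p in delta]
limit = 36 % 33 % (base - delta)
delta -= weight
if 38 != 16:
    log(weight)
    weight = 1 > 14

6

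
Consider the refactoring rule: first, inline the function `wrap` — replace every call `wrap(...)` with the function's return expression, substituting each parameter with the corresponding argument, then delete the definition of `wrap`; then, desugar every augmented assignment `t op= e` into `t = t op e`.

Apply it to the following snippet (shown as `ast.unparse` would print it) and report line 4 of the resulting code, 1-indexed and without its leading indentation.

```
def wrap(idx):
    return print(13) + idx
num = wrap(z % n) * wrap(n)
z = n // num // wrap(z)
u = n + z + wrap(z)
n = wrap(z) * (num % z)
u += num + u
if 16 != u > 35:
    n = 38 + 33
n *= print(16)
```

Transformed code:
num = (print(13) + z % n) * (print(13) + n)
z = n // num // (print(13) + z)
u = n + z + (print(13) + z)
n = (print(13) + z) * (num % z)
u = u + (num + u)
if 16 != u > 35:
    n = 38 + 33
n = n * print(16)

n = (print(13) + z) * (num % z)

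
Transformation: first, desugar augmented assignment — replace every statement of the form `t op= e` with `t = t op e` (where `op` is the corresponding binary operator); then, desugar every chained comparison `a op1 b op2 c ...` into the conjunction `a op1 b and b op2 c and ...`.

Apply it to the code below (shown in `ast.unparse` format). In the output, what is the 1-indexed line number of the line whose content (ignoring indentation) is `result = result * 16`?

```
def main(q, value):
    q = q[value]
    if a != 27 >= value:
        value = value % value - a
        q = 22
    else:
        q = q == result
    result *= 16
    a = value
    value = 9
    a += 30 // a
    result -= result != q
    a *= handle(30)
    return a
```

Transformed code:
def main(q, value):
    q = q[value]
    if a != 27 and 27 >= value:
        value = value % value - a
        q = 22
    else:
        q = q == result
    result = result * 16
    a = value
    value = 9
    a = a + 30 // a
    result = result - (result != q)
    a = a * handle(30)
    return a

8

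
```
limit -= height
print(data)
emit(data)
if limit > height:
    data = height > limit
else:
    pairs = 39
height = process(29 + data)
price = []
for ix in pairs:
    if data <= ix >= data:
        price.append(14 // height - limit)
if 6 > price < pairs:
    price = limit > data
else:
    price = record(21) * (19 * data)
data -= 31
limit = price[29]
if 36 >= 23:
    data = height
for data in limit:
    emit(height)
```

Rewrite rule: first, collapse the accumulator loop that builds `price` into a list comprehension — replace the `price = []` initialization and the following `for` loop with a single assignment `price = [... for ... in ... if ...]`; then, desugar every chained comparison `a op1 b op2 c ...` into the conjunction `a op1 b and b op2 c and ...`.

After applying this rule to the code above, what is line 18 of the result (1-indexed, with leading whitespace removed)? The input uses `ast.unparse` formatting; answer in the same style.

Transformed code:
limit -= height
print(data)
emit(data)
if limit > height:
    data = height > limit
else:
    pairs = 39
height = process(29 + data)
price = [14 // height - limit for ix in pairs if data <= ix and ix >= data]
if 6 > price and price < pairs:
    price = limit > data
else:
    price = record(21) * (19 * data)
data -= 31
limit = price[29]
if 36 >= 23:
    data = height
for data in limit:
    emit(height)

for data in limit:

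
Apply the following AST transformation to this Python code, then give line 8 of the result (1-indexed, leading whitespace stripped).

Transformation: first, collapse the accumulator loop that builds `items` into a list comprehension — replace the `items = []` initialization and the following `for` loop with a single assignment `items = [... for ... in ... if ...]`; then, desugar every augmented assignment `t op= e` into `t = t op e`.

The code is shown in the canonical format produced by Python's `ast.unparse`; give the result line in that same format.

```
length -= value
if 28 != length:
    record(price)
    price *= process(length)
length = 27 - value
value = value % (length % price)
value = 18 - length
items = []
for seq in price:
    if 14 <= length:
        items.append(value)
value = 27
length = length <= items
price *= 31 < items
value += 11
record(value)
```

Transformed code:
length = length - value
if 28 != length:
    record(price)
    price = price * process(length)
length = 27 - value
value = value % (length % price)
value = 18 - length
items = [value for seq in price if 14 <= length]
value = 27
length = length <= items
price = price * (31 < items)
value = value + 11
record(value)

items = [value for seq in price if 14 <= length]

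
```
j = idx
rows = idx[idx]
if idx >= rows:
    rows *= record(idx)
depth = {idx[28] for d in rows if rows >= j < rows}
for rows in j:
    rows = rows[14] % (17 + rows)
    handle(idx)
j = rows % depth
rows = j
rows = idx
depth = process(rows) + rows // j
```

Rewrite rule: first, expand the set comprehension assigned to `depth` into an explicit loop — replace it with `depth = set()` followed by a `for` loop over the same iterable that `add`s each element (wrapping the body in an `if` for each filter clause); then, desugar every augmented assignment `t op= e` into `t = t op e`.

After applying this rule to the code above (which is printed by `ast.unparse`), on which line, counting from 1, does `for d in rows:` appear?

Transformed code:
j = idx
rows = idx[idx]
if idx >= rows:
    rows = rows * record(idx)
depth = set()
for d in rows:
    if rows >= j < rows:
        depth.add(idx[28])
for rows in j:
    rows = rows[14] % (17 + rows)
    handle(idx)
j = rows % depth
rows = j
rows = idx
depth = process(rows) + rows // j

6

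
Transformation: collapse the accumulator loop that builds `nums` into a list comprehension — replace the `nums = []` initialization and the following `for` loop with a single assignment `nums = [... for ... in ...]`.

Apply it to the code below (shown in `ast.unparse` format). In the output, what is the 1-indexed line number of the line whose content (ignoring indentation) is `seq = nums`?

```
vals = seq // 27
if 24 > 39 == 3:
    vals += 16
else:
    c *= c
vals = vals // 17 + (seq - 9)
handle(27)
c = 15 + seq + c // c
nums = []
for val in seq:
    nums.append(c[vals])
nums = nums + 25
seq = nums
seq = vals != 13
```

11

Transformed code:
vals = seq // 27
if 24 > 39 == 3:
    vals += 16
else:
    c *= c
vals = vals // 17 + (seq - 9)
handle(27)
c = 15 + seq + c // c
nums = [c[vals] for val in seq]
nums = nums + 25
seq = nums
seq = vals != 13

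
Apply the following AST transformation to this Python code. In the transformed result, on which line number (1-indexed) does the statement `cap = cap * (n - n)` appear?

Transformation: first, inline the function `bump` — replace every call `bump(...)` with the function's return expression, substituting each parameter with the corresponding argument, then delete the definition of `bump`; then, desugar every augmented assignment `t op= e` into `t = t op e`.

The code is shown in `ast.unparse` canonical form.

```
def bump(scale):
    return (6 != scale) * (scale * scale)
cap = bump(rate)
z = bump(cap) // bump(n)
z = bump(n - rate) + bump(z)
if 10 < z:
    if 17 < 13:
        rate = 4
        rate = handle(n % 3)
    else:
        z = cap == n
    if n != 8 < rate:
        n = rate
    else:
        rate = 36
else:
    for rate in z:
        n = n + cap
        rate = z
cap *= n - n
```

Transformed code:
cap = (6 != rate) * (rate * rate)
z = (6 != cap) * (cap * cap) // ((6 != n) * (n * n))
z = (6 != n - rate) * ((n - rate) * (n - rate)) + (6 != z) * (z * z)
if 10 < z:
    if 17 < 13:
        rate = 4
        rate = handle(n % 3)
    else:
        z = cap == n
    if n != 8 < rate:
        n = rate
    else:
        rate = 36
else:
    for rate in z:
        n = n + cap
        rate = z
cap = cap * (n - n)

18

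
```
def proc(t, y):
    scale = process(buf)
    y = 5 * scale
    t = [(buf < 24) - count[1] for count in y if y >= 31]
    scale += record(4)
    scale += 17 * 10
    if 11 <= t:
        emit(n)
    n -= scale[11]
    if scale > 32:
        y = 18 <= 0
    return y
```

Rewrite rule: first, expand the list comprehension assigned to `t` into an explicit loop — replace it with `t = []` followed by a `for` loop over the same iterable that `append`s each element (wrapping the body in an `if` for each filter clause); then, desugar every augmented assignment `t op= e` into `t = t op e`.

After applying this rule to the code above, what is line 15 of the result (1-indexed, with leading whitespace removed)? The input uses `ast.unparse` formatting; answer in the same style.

Transformed code:
def proc(t, y):
    scale = process(buf)
    y = 5 * scale
    t = []
    for count in y:
        if y >= 31:
            t.append((buf < 24) - count[1])
    scale = scale + record(4)
    scale = scale + 17 * 10
    if 11 <= t:
        emit(n)
    n = n - scale[11]
    if scale > 32:
        y = 18 <= 0
    return y

return y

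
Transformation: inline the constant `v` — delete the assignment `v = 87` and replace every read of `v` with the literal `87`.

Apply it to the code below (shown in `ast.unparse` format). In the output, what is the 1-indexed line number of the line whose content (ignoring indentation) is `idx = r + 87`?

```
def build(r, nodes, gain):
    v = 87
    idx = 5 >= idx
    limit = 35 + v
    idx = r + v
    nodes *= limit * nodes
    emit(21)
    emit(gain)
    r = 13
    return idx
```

4

Transformed code:
def build(r, nodes, gain):
    idx = 5 >= idx
    limit = 35 + 87
    idx = r + 87
    nodes *= limit * nodes
    emit(21)
    emit(gain)
    r = 13
    return idx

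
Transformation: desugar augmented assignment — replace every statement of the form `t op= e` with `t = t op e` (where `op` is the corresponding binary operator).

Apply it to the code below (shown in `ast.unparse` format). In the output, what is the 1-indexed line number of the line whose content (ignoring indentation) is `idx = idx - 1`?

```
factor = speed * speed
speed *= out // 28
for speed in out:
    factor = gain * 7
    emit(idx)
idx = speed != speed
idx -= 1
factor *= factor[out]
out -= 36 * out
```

7

Transformed code:
factor = speed * speed
speed = speed * (out // 28)
for speed in out:
    factor = gain * 7
    emit(idx)
idx = speed != speed
idx = idx - 1
factor = factor * factor[out]
out = out - 36 * out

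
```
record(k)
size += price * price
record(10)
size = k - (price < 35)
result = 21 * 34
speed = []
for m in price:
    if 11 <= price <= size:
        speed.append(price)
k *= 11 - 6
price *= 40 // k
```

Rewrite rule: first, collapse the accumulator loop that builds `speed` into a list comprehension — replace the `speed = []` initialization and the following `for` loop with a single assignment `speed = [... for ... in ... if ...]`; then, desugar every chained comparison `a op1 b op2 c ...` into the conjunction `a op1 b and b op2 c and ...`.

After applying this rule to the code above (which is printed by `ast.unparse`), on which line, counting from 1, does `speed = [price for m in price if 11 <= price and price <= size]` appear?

Transformed code:
record(k)
size += price * price
record(10)
size = k - (price < 35)
result = 21 * 34
speed = [price for m in price if 11 <= price and price <= size]
k *= 11 - 6
price *= 40 // k

6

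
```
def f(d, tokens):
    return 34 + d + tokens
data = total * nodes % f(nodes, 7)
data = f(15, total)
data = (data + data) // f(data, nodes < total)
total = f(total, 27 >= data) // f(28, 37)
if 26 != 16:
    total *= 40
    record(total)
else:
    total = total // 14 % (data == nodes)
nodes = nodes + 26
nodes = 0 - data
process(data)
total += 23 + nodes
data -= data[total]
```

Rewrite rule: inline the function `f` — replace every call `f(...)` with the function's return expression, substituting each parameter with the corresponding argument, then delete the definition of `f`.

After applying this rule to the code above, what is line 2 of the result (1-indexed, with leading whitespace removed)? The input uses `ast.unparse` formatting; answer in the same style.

Transformed code:
data = total * nodes % (34 + nodes + 7)
data = 34 + 15 + total
data = (data + data) // (34 + data + (nodes < total))
total = (34 + total + (27 >= data)) // (34 + 28 + 37)
if 26 != 16:
    total *= 40
    record(total)
else:
    total = total // 14 % (data == nodes)
nodes = nodes + 26
nodes = 0 - data
process(data)
total += 23 + nodes
data -= data[total]

data = 34 + 15 + total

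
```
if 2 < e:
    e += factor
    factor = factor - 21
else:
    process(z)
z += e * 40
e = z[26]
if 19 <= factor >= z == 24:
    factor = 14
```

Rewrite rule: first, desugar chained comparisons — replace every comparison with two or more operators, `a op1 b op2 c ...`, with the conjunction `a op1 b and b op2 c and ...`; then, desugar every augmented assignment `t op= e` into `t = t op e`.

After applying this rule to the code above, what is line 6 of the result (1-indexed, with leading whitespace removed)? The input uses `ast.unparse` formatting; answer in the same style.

Transformed code:
if 2 < e:
    e = e + factor
    factor = factor - 21
else:
    process(z)
z = z + e * 40
e = z[26]
if 19 <= factor and factor >= z and (z == 24):
    factor = 14

z = z + e * 40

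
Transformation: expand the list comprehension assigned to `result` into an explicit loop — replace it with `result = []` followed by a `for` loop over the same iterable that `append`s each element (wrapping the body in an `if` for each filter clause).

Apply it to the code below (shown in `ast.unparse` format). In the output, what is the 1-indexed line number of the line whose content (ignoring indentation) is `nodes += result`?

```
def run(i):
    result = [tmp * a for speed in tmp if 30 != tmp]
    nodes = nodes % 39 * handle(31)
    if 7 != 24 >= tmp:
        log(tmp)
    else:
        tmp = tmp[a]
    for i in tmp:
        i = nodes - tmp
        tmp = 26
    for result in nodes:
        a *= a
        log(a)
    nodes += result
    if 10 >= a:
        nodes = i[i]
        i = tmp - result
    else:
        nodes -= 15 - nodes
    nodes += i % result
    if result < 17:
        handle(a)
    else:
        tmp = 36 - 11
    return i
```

Transformed code:
def run(i):
    result = []
    for speed in tmp:
        if 30 != tmp:
            result.append(tmp * a)
    nodes = nodes % 39 * handle(31)
    if 7 != 24 >= tmp:
        log(tmp)
    else:
        tmp = tmp[a]
    for i in tmp:
        i = nodes - tmp
        tmp = 26
    for result in nodes:
        a *= a
        log(a)
    nodes += result
    if 10 >= a:
        nodes = i[i]
        i = tmp - result
    else:
        nodes -= 15 - nodes
    nodes += i % result
    if result < 17:
        handle(a)
    else:
        tmp = 36 - 11
    return i

17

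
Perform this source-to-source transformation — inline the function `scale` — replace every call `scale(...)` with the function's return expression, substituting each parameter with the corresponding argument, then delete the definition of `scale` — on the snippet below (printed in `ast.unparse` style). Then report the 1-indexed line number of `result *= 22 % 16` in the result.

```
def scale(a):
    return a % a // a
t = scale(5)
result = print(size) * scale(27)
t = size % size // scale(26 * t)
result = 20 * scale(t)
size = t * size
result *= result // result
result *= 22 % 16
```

7

Transformed code:
t = 5 % 5 // 5
result = print(size) * (27 % 27 // 27)
t = size % size // (26 * t % (26 * t) // (26 * t))
result = 20 * (t % t // t)
size = t * size
result *= result // result
result *= 22 % 16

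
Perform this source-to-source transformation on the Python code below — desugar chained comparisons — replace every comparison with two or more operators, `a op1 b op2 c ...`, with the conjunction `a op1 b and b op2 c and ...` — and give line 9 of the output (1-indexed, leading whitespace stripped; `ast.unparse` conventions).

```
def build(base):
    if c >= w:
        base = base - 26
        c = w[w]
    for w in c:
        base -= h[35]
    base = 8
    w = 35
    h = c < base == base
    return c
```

h = c < base and base == base

Transformed code:
def build(base):
    if c >= w:
        base = base - 26
        c = w[w]
    for w in c:
        base -= h[35]
    base = 8
    w = 35
    h = c < base and base == base
    return c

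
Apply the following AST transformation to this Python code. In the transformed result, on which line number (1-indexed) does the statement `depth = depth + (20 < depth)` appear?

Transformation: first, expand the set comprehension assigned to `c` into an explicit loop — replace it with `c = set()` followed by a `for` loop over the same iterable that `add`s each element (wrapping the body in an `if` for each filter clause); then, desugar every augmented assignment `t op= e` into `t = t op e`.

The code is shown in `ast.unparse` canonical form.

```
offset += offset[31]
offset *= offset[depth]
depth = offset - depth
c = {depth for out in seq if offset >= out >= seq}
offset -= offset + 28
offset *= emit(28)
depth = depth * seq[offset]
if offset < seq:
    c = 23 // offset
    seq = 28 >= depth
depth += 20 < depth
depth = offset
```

Transformed code:
offset = offset + offset[31]
offset = offset * offset[depth]
depth = offset - depth
c = set()
for out in seq:
    if offset >= out >= seq:
        c.add(depth)
offset = offset - (offset + 28)
offset = offset * emit(28)
depth = depth * seq[offset]
if offset < seq:
    c = 23 // offset
    seq = 28 >= depth
depth = depth + (20 < depth)
depth = offset

14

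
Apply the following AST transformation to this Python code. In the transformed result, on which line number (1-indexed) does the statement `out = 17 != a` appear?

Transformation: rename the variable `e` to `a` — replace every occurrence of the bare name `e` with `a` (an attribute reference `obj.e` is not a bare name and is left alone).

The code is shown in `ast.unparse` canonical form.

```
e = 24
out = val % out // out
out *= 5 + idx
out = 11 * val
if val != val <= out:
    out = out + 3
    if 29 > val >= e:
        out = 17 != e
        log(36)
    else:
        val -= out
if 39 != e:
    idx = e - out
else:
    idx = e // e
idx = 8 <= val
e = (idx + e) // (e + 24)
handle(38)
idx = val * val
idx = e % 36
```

8

Transformed code:
a = 24
out = val % out // out
out *= 5 + idx
out = 11 * val
if val != val <= out:
    out = out + 3
    if 29 > val >= a:
        out = 17 != a
        log(36)
    else:
        val -= out
if 39 != a:
    idx = a - out
else:
    idx = a // a
idx = 8 <= val
a = (idx + a) // (a + 24)
handle(38)
idx = val * val
idx = a % 36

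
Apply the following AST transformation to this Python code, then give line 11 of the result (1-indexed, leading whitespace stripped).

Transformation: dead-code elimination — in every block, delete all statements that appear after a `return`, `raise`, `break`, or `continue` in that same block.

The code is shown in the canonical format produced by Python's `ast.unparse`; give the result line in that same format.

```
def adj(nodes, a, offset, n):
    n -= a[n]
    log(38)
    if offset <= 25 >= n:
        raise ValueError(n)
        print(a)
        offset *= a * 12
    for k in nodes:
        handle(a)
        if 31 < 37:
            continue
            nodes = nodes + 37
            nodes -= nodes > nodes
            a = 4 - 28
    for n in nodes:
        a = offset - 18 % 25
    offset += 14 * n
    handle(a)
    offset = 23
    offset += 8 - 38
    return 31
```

a = offset - 18 % 25

Transformed code:
def adj(nodes, a, offset, n):
    n -= a[n]
    log(38)
    if offset <= 25 >= n:
        raise ValueError(n)
    for k in nodes:
        handle(a)
        if 31 < 37:
            continue
    for n in nodes:
        a = offset - 18 % 25
    offset += 14 * n
    handle(a)
    offset = 23
    offset += 8 - 38
    return 31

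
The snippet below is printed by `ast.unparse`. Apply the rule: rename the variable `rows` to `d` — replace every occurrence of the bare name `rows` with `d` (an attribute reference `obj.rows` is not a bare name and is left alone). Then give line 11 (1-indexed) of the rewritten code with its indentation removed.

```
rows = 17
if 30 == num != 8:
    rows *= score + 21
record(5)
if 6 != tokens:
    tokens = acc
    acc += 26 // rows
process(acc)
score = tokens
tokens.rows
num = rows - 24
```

Transformed code:
d = 17
if 30 == num != 8:
    d *= score + 21
record(5)
if 6 != tokens:
    tokens = acc
    acc += 26 // d
process(acc)
score = tokens
tokens.rows
num = d - 24

num = d - 24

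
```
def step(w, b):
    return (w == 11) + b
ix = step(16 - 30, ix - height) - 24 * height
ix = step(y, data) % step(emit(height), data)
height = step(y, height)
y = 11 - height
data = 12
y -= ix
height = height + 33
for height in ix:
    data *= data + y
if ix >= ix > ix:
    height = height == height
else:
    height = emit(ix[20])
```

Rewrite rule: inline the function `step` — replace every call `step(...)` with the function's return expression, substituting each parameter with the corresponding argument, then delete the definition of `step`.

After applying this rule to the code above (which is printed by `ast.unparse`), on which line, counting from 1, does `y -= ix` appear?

Transformed code:
ix = (16 - 30 == 11) + (ix - height) - 24 * height
ix = ((y == 11) + data) % ((emit(height) == 11) + data)
height = (y == 11) + height
y = 11 - height
data = 12
y -= ix
height = height + 33
for height in ix:
    data *= data + y
if ix >= ix > ix:
    height = height == height
else:
    height = emit(ix[20])

6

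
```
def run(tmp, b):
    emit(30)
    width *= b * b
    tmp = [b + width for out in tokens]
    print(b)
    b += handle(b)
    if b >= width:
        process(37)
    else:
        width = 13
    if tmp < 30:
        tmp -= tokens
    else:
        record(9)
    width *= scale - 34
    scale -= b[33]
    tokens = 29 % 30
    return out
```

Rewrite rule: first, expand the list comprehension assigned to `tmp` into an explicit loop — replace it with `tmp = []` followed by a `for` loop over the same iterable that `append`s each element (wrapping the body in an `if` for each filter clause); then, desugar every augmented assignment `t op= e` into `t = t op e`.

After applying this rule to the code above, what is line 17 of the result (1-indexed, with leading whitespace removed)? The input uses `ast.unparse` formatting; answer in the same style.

width = width * (scale - 34)

Transformed code:
def run(tmp, b):
    emit(30)
    width = width * (b * b)
    tmp = []
    for out in tokens:
        tmp.append(b + width)
    print(b)
    b = b + handle(b)
    if b >= width:
        process(37)
    else:
        width = 13
    if tmp < 30:
        tmp = tmp - tokens
    else:
        record(9)
    width = width * (scale - 34)
    scale = scale - b[33]
    tokens = 29 % 30
    return out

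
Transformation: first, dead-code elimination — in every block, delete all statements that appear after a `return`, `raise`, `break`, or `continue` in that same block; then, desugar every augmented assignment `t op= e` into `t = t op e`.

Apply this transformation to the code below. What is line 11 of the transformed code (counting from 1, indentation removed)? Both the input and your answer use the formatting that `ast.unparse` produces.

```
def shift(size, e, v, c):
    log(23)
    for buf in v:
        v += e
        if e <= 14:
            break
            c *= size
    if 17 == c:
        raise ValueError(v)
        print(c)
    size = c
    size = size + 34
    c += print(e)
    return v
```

c = c + print(e)

Transformed code:
def shift(size, e, v, c):
    log(23)
    for buf in v:
        v = v + e
        if e <= 14:
            break
    if 17 == c:
        raise ValueError(v)
    size = c
    size = size + 34
    c = c + print(e)
    return v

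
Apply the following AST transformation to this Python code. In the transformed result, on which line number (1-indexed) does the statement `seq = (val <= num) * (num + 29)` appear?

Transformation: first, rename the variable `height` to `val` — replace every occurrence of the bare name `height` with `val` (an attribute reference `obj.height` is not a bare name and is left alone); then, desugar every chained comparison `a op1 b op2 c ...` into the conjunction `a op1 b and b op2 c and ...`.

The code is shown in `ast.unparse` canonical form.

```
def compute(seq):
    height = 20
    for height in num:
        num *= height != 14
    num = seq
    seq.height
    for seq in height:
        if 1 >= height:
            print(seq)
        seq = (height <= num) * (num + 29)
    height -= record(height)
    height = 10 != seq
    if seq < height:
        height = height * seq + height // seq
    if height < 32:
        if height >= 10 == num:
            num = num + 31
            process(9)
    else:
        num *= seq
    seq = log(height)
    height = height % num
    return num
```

Transformed code:
def compute(seq):
    val = 20
    for val in num:
        num *= val != 14
    num = seq
    seq.height
    for seq in val:
        if 1 >= val:
            print(seq)
        seq = (val <= num) * (num + 29)
    val -= record(val)
    val = 10 != seq
    if seq < val:
        val = val * seq + val // seq
    if val < 32:
        if val >= 10 and 10 == num:
            num = num + 31
            process(9)
    else:
        num *= seq
    seq = log(val)
    val = val % num
    return num

10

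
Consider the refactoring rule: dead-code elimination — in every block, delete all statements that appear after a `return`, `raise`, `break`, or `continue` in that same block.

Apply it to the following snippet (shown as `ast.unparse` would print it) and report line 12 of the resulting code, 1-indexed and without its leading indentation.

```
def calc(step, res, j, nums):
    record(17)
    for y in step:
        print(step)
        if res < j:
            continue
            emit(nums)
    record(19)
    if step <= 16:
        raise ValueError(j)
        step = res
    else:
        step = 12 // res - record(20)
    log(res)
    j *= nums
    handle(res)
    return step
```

Transformed code:
def calc(step, res, j, nums):
    record(17)
    for y in step:
        print(step)
        if res < j:
            continue
    record(19)
    if step <= 16:
        raise ValueError(j)
    else:
        step = 12 // res - record(20)
    log(res)
    j *= nums
    handle(res)
    return step

log(res)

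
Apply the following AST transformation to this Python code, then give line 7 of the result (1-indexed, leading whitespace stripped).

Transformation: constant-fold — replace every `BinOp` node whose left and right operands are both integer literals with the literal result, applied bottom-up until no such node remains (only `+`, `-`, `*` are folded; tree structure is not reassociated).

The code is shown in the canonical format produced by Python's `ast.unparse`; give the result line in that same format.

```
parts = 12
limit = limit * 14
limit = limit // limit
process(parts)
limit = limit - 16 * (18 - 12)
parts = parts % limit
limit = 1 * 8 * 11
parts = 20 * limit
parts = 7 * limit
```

Transformed code:
parts = 12
limit = limit * 14
limit = limit // limit
process(parts)
limit = limit - 96
parts = parts % limit
limit = 88
parts = 20 * limit
parts = 7 * limit

limit = 88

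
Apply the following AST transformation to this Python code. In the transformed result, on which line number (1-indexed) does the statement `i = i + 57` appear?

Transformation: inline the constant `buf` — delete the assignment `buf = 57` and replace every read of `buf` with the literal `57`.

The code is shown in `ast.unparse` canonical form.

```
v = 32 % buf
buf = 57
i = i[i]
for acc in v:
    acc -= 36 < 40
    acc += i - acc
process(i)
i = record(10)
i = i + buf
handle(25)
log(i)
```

Transformed code:
v = 32 % 57
i = i[i]
for acc in v:
    acc -= 36 < 40
    acc += i - acc
process(i)
i = record(10)
i = i + 57
handle(25)
log(i)

8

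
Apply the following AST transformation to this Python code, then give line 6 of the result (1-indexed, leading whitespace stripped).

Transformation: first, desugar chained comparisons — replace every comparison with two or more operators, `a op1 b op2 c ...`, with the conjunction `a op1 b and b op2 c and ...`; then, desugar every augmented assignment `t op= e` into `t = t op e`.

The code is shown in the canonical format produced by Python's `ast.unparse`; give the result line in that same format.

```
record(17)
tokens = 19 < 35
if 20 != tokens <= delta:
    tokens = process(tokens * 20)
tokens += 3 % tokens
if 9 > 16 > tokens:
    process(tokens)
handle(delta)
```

Transformed code:
record(17)
tokens = 19 < 35
if 20 != tokens and tokens <= delta:
    tokens = process(tokens * 20)
tokens = tokens + 3 % tokens
if 9 > 16 and 16 > tokens:
    process(tokens)
handle(delta)

if 9 > 16 and 16 > tokens: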